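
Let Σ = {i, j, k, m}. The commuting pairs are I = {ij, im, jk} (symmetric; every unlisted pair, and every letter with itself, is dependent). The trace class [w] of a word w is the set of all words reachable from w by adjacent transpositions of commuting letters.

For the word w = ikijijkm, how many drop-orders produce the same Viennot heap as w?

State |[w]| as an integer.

drop 0:i onto floor
drop 1:k onto {0:i}
drop 2:i onto {1:k}
drop 3:j onto floor
drop 4:i onto {2:i}
drop 5:j onto {3:j}
drop 6:k onto {4:i}
drop 7:m onto {5:j, 6:k}
ground layer = {0:i, 3:j}
drop-orders for the pieces not yet dropped (sum over which currently-grounded one goes next):
  1 to go: {7} 1
  2 to go: {5,7} 1  {6,7} 1
  3 to go: {3,5,7} 1  {4,6,7} 1  {5,6,7} 2
  4 to go: {2,4,6,7} 1  {3,5,6,7} 3  {4,5,6,7} 3
  5 to go: {1,2,4,6,7} 1  {2,4,5,6,7} 4  {3,4,5,6,7} 6
  6 to go: {0,1,2,4,6,7} 1  {1,2,4,5,6,7} 5  {2,3,4,5,6,7} 10
  if 0:i drops first: 15 orders
  if 3:j drops first: 6 orders
heap linearizations: 21

21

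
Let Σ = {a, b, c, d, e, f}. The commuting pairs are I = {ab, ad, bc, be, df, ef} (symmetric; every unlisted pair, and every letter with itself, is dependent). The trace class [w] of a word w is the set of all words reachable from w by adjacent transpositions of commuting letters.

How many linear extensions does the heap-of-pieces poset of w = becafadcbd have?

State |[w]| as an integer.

0(b) covers ∅
1(e) covers ∅
2(c) covers 1:e
3(a) covers 2:c
4(f) covers 0:b, 3:a
5(a) covers 4:f
6(d) covers 0:b, 2:c
7(c) covers 5:a, 6:d
8(b) covers 4:f, 6:d
9(d) covers 7:c, 8:b
floor of heap: 0:b, 1:e
completions by unplaced set U, small U first (add the entries for U minus each lowest piece of U):
  |U|=1: {9}:1
  |U|=2: {7,9}:1  {8,9}:1
  |U|=3: {5,7,9}:1  {7,8,9}:2
  |U|=4: {5,7,8,9}:3  {6,7,8,9}:2
  |U|=5: {4,5,7,8,9}:3  {5,6,7,8,9}:5
  |U|=6: {3,4,5,7,8,9}:3  {4,5,6,7,8,9}:8
  |U|=7: {0,4,5,6,7,8,9}:8  {3,4,5,6,7,8,9}:11
  |U|=8: {0,3,4,5,6,7,8,9}:19  {2,3,4,5,6,7,8,9}:11
  start at 0(b): 11
  start at 1(e): 30
sum over floor = 41

41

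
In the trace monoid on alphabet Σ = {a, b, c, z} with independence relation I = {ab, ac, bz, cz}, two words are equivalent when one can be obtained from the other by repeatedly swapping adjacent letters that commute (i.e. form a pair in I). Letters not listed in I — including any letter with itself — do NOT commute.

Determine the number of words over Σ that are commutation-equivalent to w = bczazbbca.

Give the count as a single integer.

piece 0:b — minimal
piece 1:c rests on {0:b}
piece 2:z — minimal
piece 3:a rests on {2:z}
piece 4:z rests on {3:a}
piece 5:b rests on {1:c}
piece 6:b rests on {5:b}
piece 7:c rests on {6:b}
piece 8:a rests on {4:z}
minimal pieces: {0:b, 2:z}
ways to finish when only these pieces remain (= sum over removing one remaining piece with nothing left below it):
  1 left: {7}→1  {8}→1
  2 left: {4,8}→1  {6,7}→1  {7,8}→2
  3 left: {3,4,8}→1  {4,7,8}→3  {5,6,7}→1  {6,7,8}→3
  4 left: {1,5,6,7}→1  {2,3,4,8}→1  {3,4,7,8}→4  {4,6,7,8}→6  {5,6,7,8}→4
  5 left: {0,1,5,6,7}→1  {1,5,6,7,8}→5  {2,3,4,7,8}→5  {3,4,6,7,8}→10  {4,5,6,7,8}→10
  6 left: {0,1,5,6,7,8}→6  {1,4,5,6,7,8}→15  {2,3,4,6,7,8}→15  {3,4,5,6,7,8}→20
  7 left: {0,1,4,5,6,7,8}→21  {1,3,4,5,6,7,8}→35  {2,3,4,5,6,7,8}→35
  placing 0:b first → 70 extensions
  placing 2:z first → 56 extensions
total linear extensions = 126

126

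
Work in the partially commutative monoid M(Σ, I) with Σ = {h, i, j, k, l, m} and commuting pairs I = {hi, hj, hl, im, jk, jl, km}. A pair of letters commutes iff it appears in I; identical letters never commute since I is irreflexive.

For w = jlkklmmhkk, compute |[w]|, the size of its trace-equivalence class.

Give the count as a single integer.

5

0(j) covers ∅
1(l) covers ∅
2(k) covers 1:l
3(k) covers 2:k
4(l) covers 3:k
5(m) covers 0:j, 4:l
6(m) covers 5:m
7(h) covers 6:m
8(k) covers 7:h
9(k) covers 8:k
floor of heap: 0:j, 1:l
completions by unplaced set U, small U first (add the entries for U minus each lowest piece of U):
  |U|=1: {9}:1
  |U|=2: {8,9}:1
  |U|=3: {7,8,9}:1
  |U|=4: {6,7,8,9}:1
  |U|=5: {5,6,7,8,9}:1
  |U|=6: {0,5,6,7,8,9}:1  {4,5,6,7,8,9}:1
  |U|=7: {0,4,5,6,7,8,9}:2  {3,4,5,6,7,8,9}:1
  |U|=8: {0,3,4,5,6,7,8,9}:3  {2,3,4,5,6,7,8,9}:1
  start at 0(j): 1
  start at 1(l): 4
sum over floor = 5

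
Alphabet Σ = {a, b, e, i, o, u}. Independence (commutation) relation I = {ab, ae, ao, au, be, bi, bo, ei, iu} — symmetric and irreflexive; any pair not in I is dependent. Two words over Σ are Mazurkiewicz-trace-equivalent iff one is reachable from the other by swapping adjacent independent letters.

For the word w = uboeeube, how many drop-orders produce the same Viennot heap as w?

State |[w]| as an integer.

piece 0:u — minimal
piece 1:b rests on {0:u}
piece 2:o rests on {0:u}
piece 3:e rests on {2:o}
piece 4:e rests on {3:e}
piece 5:u rests on {1:b, 4:e}
piece 6:b rests on {5:u}
piece 7:e rests on {5:u}
minimal pieces: {0:u}
ways to finish when only these pieces remain (= sum over removing one remaining piece with nothing left below it):
  1 left: {6}→1  {7}→1
  2 left: {6,7}→2
  3 left: {5,6,7}→2
  4 left: {1,5,6,7}→2  {4,5,6,7}→2
  5 left: {1,4,5,6,7}→4  {3,4,5,6,7}→2
  6 left: {1,3,4,5,6,7}→6  {2,3,4,5,6,7}→2
  placing 0:u first → 8 extensions

8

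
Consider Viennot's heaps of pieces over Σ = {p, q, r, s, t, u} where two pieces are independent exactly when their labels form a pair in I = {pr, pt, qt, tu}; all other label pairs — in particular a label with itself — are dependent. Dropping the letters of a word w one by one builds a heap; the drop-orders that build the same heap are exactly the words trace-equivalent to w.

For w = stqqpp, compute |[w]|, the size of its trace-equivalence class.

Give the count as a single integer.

5

drop 0:s onto floor
drop 1:t onto {0:s}
drop 2:q onto {0:s}
drop 3:q onto {2:q}
drop 4:p onto {3:q}
drop 5:p onto {4:p}
ground layer = {0:s}
drop-orders for the pieces not yet dropped (sum over which currently-grounded one goes next):
  1 to go: {1} 1  {5} 1
  2 to go: {1,5} 2  {4,5} 1
  3 to go: {1,4,5} 3  {3,4,5} 1
  4 to go: {1,3,4,5} 4  {2,3,4,5} 1
  if 0:s drops first: 5 orders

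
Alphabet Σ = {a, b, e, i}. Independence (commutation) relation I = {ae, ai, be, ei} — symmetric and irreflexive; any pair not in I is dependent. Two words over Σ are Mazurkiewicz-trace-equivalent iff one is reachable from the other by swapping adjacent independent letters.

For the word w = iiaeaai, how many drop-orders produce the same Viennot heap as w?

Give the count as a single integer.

140

0(i) covers ∅
1(i) covers 0:i
2(a) covers ∅
3(e) covers ∅
4(a) covers 2:a
5(a) covers 4:a
6(i) covers 1:i
floor of heap: 0:i, 2:a, 3:e
completions by unplaced set U, small U first (add the entries for U minus each lowest piece of U):
  |U|=1: {3}:1  {5}:1  {6}:1
  |U|=2: {1,6}:1  {3,5}:2  {3,6}:2  {4,5}:1  {5,6}:2
  |U|=3: {0,1,6}:1  {1,3,6}:3  {1,5,6}:3  {2,4,5}:1  {3,4,5}:3  {3,5,6}:6  {4,5,6}:3
  |U|=4: {0,1,3,6}:4  {0,1,5,6}:4  {1,3,5,6}:12  {1,4,5,6}:6  {2,3,4,5}:4  {2,4,5,6}:4  {3,4,5,6}:12
  |U|=5: {0,1,3,5,6}:20  {0,1,4,5,6}:10  {1,2,4,5,6}:10  {1,3,4,5,6}:30  {2,3,4,5,6}:20
  start at 0(i): 60
  start at 2(a): 60
  start at 3(e): 20
sum over floor = 140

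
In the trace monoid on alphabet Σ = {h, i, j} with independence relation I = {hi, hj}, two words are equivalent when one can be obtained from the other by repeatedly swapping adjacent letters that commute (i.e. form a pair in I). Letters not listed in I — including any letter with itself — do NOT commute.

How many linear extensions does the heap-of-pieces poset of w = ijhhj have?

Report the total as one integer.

0(i) covers ∅
1(j) covers 0:i
2(h) covers ∅
3(h) covers 2:h
4(j) covers 1:j
floor of heap: 0:i, 2:h
completions by unplaced set U, small U first (add the entries for U minus each lowest piece of U):
  |U|=1: {3}:1  {4}:1
  |U|=2: {1,4}:1  {2,3}:1  {3,4}:2
  |U|=3: {0,1,4}:1  {1,3,4}:3  {2,3,4}:3
  start at 0(i): 6
  start at 2(h): 4
sum over floor = 10

10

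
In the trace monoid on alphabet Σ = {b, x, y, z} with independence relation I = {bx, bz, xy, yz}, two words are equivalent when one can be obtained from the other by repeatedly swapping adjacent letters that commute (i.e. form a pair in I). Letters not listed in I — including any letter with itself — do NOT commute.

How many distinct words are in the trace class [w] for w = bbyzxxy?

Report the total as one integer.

35

drop 0:b onto floor
drop 1:b onto {0:b}
drop 2:y onto {1:b}
drop 3:z onto floor
drop 4:x onto {3:z}
drop 5:x onto {4:x}
drop 6:y onto {2:y}
ground layer = {0:b, 3:z}
drop-orders for the pieces not yet dropped (sum over which currently-grounded one goes next):
  1 to go: {5} 1  {6} 1
  2 to go: {2,6} 1  {4,5} 1  {5,6} 2
  3 to go: {1,2,6} 1  {2,5,6} 3  {3,4,5} 1  {4,5,6} 3
  4 to go: {0,1,2,6} 1  {1,2,5,6} 4  {2,4,5,6} 6  {3,4,5,6} 4
  5 to go: {0,1,2,5,6} 5  {1,2,4,5,6} 10  {2,3,4,5,6} 10
  if 0:b drops first: 20 orders
  if 3:z drops first: 15 orders
heap linearizations: 35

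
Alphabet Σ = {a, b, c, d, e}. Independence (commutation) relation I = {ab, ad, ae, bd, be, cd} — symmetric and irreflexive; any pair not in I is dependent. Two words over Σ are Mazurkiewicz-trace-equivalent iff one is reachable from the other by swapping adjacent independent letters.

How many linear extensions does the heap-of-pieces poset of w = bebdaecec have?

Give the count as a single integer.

60

0(b) covers ∅
1(e) covers ∅
2(b) covers 0:b
3(d) covers 1:e
4(a) covers ∅
5(e) covers 3:d
6(c) covers 2:b, 4:a, 5:e
7(e) covers 6:c
8(c) covers 7:e
floor of heap: 0:b, 1:e, 4:a
completions by unplaced set U, small U first (add the entries for U minus each lowest piece of U):
  |U|=1: {8}:1
  |U|=2: {7,8}:1
  |U|=3: {6,7,8}:1
  |U|=4: {2,6,7,8}:1  {4,6,7,8}:1  {5,6,7,8}:1
  |U|=5: {0,2,6,7,8}:1  {2,4,6,7,8}:2  {2,5,6,7,8}:2  {3,5,6,7,8}:1  {4,5,6,7,8}:2
  |U|=6: {0,2,4,6,7,8}:3  {0,2,5,6,7,8}:3  {1,3,5,6,7,8}:1  {2,3,5,6,7,8}:3  {2,4,5,6,7,8}:6  {3,4,5,6,7,8}:3
  |U|=7: {0,2,3,5,6,7,8}:6  {0,2,4,5,6,7,8}:12  {1,2,3,5,6,7,8}:4  {1,3,4,5,6,7,8}:4  {2,3,4,5,6,7,8}:12
  start at 0(b): 20
  start at 1(e): 30
  start at 4(a): 10
sum over floor = 60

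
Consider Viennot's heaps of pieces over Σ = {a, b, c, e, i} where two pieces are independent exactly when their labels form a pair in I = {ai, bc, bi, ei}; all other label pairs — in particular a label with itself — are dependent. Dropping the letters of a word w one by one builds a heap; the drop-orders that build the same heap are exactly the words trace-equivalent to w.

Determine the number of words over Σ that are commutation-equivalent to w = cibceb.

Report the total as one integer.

4

piece 0:c — minimal
piece 1:i rests on {0:c}
piece 2:b — minimal
piece 3:c rests on {1:i}
piece 4:e rests on {2:b, 3:c}
piece 5:b rests on {4:e}
minimal pieces: {0:c, 2:b}
ways to finish when only these pieces remain (= sum over removing one remaining piece with nothing left below it):
  1 left: {5}→1
  2 left: {4,5}→1
  3 left: {2,4,5}→1  {3,4,5}→1
  4 left: {1,3,4,5}→1  {2,3,4,5}→2
  placing 0:c first → 3 extensions
  placing 2:b first → 1 extensions
total linear extensions = 4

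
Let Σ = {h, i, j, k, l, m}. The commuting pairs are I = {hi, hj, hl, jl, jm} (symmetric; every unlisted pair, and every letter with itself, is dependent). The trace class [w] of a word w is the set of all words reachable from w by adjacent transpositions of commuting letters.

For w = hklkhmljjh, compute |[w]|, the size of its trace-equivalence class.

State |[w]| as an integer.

0(h) covers ∅
1(k) covers 0:h
2(l) covers 1:k
3(k) covers 2:l
4(h) covers 3:k
5(m) covers 4:h
6(l) covers 5:m
7(j) covers 3:k
8(j) covers 7:j
9(h) covers 5:m
floor of heap: 0:h
completions by unplaced set U, small U first (add the entries for U minus each lowest piece of U):
  |U|=1: {6}:1  {8}:1  {9}:1
  |U|=2: {6,8}:2  {6,9}:2  {7,8}:1  {8,9}:2
  |U|=3: {5,6,9}:2  {6,7,8}:3  {6,8,9}:6  {7,8,9}:3
  |U|=4: {4,5,6,9}:2  {5,6,8,9}:8  {6,7,8,9}:12
  |U|=5: {4,5,6,8,9}:10  {5,6,7,8,9}:20
  |U|=6: {4,5,6,7,8,9}:30
  |U|=7: {3,4,5,6,7,8,9}:30
  |U|=8: {2,3,4,5,6,7,8,9}:30
  start at 0(h): 30

30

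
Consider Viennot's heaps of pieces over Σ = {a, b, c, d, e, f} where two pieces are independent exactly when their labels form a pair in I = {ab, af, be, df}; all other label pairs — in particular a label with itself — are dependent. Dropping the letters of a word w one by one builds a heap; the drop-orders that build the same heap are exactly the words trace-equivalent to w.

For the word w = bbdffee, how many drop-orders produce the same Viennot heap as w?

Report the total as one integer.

3

drop 0:b onto floor
drop 1:b onto {0:b}
drop 2:d onto {1:b}
drop 3:f onto {1:b}
drop 4:f onto {3:f}
drop 5:e onto {2:d, 4:f}
drop 6:e onto {5:e}
ground layer = {0:b}
drop-orders for the pieces not yet dropped (sum over which currently-grounded one goes next):
  1 to go: {6} 1
  2 to go: {5,6} 1
  3 to go: {2,5,6} 1  {4,5,6} 1
  4 to go: {2,4,5,6} 2  {3,4,5,6} 1
  5 to go: {2,3,4,5,6} 3
  if 0:b drops first: 3 orders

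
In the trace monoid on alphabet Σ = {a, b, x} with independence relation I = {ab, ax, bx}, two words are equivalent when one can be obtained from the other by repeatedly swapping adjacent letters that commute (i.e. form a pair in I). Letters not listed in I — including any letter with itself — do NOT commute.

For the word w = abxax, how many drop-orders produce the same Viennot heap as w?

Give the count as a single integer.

30

#0=a has no predecessor
#1=b has no predecessor
#2=x has no predecessor
#3=a depends on [0:a]
#4=x depends on [2:x]
sources: [0:a, 1:b, 2:x]
N(rest) = Σ N(rest − s) over sources s of rest; N(one piece) = 1:
  size 1 → [1]=1  [3]=1  [4]=1
  size 2 → [0,3]=1  [1,3]=2  [1,4]=2  [2,4]=1  [3,4]=2
  size 3 → [0,1,3]=3  [0,3,4]=3  [1,2,4]=3  [1,3,4]=6  [2,3,4]=3
  first=0(a) contributes 12
  first=1(b) contributes 6
  first=2(x) contributes 12
|[w]| = 30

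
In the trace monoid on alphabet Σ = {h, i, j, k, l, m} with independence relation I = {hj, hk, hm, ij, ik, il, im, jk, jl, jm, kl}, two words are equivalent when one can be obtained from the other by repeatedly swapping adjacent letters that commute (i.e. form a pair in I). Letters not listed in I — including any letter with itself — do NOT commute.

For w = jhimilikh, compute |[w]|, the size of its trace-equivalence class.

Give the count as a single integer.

piece 0:j — minimal
piece 1:h — minimal
piece 2:i rests on {1:h}
piece 3:m — minimal
piece 4:i rests on {2:i}
piece 5:l rests on {1:h, 3:m}
piece 6:i rests on {4:i}
piece 7:k rests on {3:m}
piece 8:h rests on {5:l, 6:i}
minimal pieces: {0:j, 1:h, 3:m}
ways to finish when only these pieces remain (= sum over removing one remaining piece with nothing left below it):
  1 left: {0}→1  {7}→1  {8}→1
  2 left: {0,7}→2  {0,8}→2  {5,8}→1  {6,8}→1  {7,8}→2
  3 left: {0,5,8}→3  {0,6,8}→3  {0,7,8}→6  {4,6,8}→1  {5,6,8}→2  {5,7,8}→3  {6,7,8}→3
  4 left: {0,4,6,8}→4  {0,5,6,8}→8  {0,5,7,8}→12  {0,6,7,8}→12  {2,4,6,8}→1  {3,5,7,8}→3  {4,5,6,8}→3  {4,6,7,8}→4  {5,6,7,8}→8
  5 left: {0,2,4,6,8}→5  {0,3,5,7,8}→15  {0,4,5,6,8}→15  {0,4,6,7,8}→20  {0,5,6,7,8}→40  {2,4,5,6,8}→4  {2,4,6,7,8}→5  {3,5,6,7,8}→11  {4,5,6,7,8}→15
  6 left: {0,2,4,5,6,8}→24  {0,2,4,6,7,8}→30  {0,3,5,6,7,8}→66  {0,4,5,6,7,8}→90  {1,2,4,5,6,8}→4  {2,4,5,6,7,8}→24  {3,4,5,6,7,8}→26
  7 left: {0,1,2,4,5,6,8}→28  {0,2,4,5,6,7,8}→168  {0,3,4,5,6,7,8}→182  {1,2,4,5,6,7,8}→28  {2,3,4,5,6,7,8}→50
  placing 0:j first → 78 extensions
  placing 1:h first → 400 extensions
  placing 3:m first → 224 extensions
total linear extensions = 702

702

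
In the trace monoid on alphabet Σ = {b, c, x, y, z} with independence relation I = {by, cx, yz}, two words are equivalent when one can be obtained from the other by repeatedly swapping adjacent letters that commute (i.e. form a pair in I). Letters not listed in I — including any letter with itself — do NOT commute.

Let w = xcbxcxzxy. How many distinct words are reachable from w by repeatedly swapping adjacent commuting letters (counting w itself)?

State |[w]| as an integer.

piece 0:x — minimal
piece 1:c — minimal
piece 2:b rests on {0:x, 1:c}
piece 3:x rests on {2:b}
piece 4:c rests on {2:b}
piece 5:x rests on {3:x}
piece 6:z rests on {4:c, 5:x}
piece 7:x rests on {6:z}
piece 8:y rests on {7:x}
minimal pieces: {0:x, 1:c}
ways to finish when only these pieces remain (= sum over removing one remaining piece with nothing left below it):
  1 left: {8}→1
  2 left: {7,8}→1
  3 left: {6,7,8}→1
  4 left: {4,6,7,8}→1  {5,6,7,8}→1
  5 left: {3,5,6,7,8}→1  {4,5,6,7,8}→2
  6 left: {3,4,5,6,7,8}→3
  7 left: {2,3,4,5,6,7,8}→3
  placing 0:x first → 3 extensions
  placing 1:c first → 3 extensions
total linear extensions = 6

6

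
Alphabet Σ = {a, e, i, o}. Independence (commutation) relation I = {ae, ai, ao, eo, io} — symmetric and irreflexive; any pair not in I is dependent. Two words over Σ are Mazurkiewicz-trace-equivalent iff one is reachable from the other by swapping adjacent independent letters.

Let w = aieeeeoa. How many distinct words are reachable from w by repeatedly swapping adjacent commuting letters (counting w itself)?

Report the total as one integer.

0(a) covers ∅
1(i) covers ∅
2(e) covers 1:i
3(e) covers 2:e
4(e) covers 3:e
5(e) covers 4:e
6(o) covers ∅
7(a) covers 0:a
floor of heap: 0:a, 1:i, 6:o
completions by unplaced set U, small U first (add the entries for U minus each lowest piece of U):
  |U|=1: {5}:1  {6}:1  {7}:1
  |U|=2: {0,7}:1  {4,5}:1  {5,6}:2  {5,7}:2  {6,7}:2
  |U|=3: {0,5,7}:3  {0,6,7}:3  {3,4,5}:1  {4,5,6}:3  {4,5,7}:3  {5,6,7}:6
  |U|=4: {0,4,5,7}:6  {0,5,6,7}:12  {2,3,4,5}:1  {3,4,5,6}:4  {3,4,5,7}:4  {4,5,6,7}:12
  |U|=5: {0,3,4,5,7}:10  {0,4,5,6,7}:30  {1,2,3,4,5}:1  {2,3,4,5,6}:5  {2,3,4,5,7}:5  {3,4,5,6,7}:20
  |U|=6: {0,2,3,4,5,7}:15  {0,3,4,5,6,7}:60  {1,2,3,4,5,6}:6  {1,2,3,4,5,7}:6  {2,3,4,5,6,7}:30
  start at 0(a): 42
  start at 1(i): 105
  start at 6(o): 21
sum over floor = 168

168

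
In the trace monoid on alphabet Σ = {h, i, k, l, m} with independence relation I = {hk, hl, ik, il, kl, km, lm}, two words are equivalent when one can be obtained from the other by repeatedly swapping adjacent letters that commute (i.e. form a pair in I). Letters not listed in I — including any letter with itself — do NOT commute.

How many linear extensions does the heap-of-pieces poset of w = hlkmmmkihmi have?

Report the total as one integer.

495

0(h) covers ∅
1(l) covers ∅
2(k) covers ∅
3(m) covers 0:h
4(m) covers 3:m
5(m) covers 4:m
6(k) covers 2:k
7(i) covers 5:m
8(h) covers 7:i
9(m) covers 8:h
10(i) covers 9:m
floor of heap: 0:h, 1:l, 2:k
completions by unplaced set U, small U first (add the entries for U minus each lowest piece of U):
  |U|=1: {1}:1  {6}:1  {10}:1
  |U|=2: {1,6}:2  {1,10}:2  {2,6}:1  {6,10}:2  {9,10}:1
  |U|=3: {1,2,6}:3  {1,6,10}:6  {1,9,10}:3  {2,6,10}:3  {6,9,10}:3  {8,9,10}:1
  |U|=4: {1,2,6,10}:12  {1,6,9,10}:12  {1,8,9,10}:4  {2,6,9,10}:6  {6,8,9,10}:4  {7,8,9,10}:1
  |U|=5: {1,2,6,9,10}:30  {1,6,8,9,10}:20  {1,7,8,9,10}:5  {2,6,8,9,10}:10  {5,7,8,9,10}:1  {6,7,8,9,10}:5
  |U|=6: {1,2,6,8,9,10}:60  {1,5,7,8,9,10}:6  {1,6,7,8,9,10}:30  {2,6,7,8,9,10}:15  {4,5,7,8,9,10}:1  {5,6,7,8,9,10}:6
  |U|=7: {1,2,6,7,8,9,10}:105  {1,4,5,7,8,9,10}:7  {1,5,6,7,8,9,10}:42  {2,5,6,7,8,9,10}:21  {3,4,5,7,8,9,10}:1  {4,5,6,7,8,9,10}:7
  |U|=8: {0,3,4,5,7,8,9,10}:1  {1,2,5,6,7,8,9,10}:168  {1,3,4,5,7,8,9,10}:8  {1,4,5,6,7,8,9,10}:56  {2,4,5,6,7,8,9,10}:28  {3,4,5,6,7,8,9,10}:8
  |U|=9: {0,1,3,4,5,7,8,9,10}:9  {0,3,4,5,6,7,8,9,10}:9  {1,2,4,5,6,7,8,9,10}:252  {1,3,4,5,6,7,8,9,10}:72  {2,3,4,5,6,7,8,9,10}:36
  start at 0(h): 360
  start at 1(l): 45
  start at 2(k): 90
sum over floor = 495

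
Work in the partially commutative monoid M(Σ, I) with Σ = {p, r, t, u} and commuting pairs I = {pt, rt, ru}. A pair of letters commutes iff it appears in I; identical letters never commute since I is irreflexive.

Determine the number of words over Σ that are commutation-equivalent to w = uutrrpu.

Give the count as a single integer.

16

#0=u has no predecessor
#1=u depends on [0:u]
#2=t depends on [1:u]
#3=r has no predecessor
#4=r depends on [3:r]
#5=p depends on [1:u, 4:r]
#6=u depends on [2:t, 5:p]
sources: [0:u, 3:r]
N(rest) = Σ N(rest − s) over sources s of rest; N(one piece) = 1:
  size 1 → [6]=1
  size 2 → [2,6]=1  [5,6]=1
  size 3 → [2,5,6]=2  [4,5,6]=1
  size 4 → [1,2,5,6]=2  [2,4,5,6]=3  [3,4,5,6]=1
  size 5 → [0,1,2,5,6]=2  [1,2,4,5,6]=5  [2,3,4,5,6]=4
  first=0(u) contributes 9
  first=3(r) contributes 7
|[w]| = 16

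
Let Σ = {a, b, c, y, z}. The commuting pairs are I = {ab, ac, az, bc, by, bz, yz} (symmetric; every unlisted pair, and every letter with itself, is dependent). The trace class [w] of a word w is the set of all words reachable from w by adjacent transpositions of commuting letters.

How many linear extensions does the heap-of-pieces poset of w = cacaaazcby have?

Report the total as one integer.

700

piece 0:c — minimal
piece 1:a — minimal
piece 2:c rests on {0:c}
piece 3:a rests on {1:a}
piece 4:a rests on {3:a}
piece 5:a rests on {4:a}
piece 6:z rests on {2:c}
piece 7:c rests on {6:z}
piece 8:b — minimal
piece 9:y rests on {5:a, 7:c}
minimal pieces: {0:c, 1:a, 8:b}
ways to finish when only these pieces remain (= sum over removing one remaining piece with nothing left below it):
  1 left: {8}→1  {9}→1
  2 left: {5,9}→1  {7,9}→1  {8,9}→2
  3 left: {4,5,9}→1  {5,7,9}→2  {5,8,9}→3  {6,7,9}→1  {7,8,9}→3
  4 left: {2,6,7,9}→1  {3,4,5,9}→1  {4,5,7,9}→3  {4,5,8,9}→4  {5,6,7,9}→3  {5,7,8,9}→8  {6,7,8,9}→4
  5 left: {0,2,6,7,9}→1  {1,3,4,5,9}→1  {2,5,6,7,9}→4  {2,6,7,8,9}→5  {3,4,5,7,9}→4  {3,4,5,8,9}→5  {4,5,6,7,9}→6  {4,5,7,8,9}→15  {5,6,7,8,9}→15
  6 left: {0,2,5,6,7,9}→5  {0,2,6,7,8,9}→6  {1,3,4,5,7,9}→5  {1,3,4,5,8,9}→6  {2,4,5,6,7,9}→10  {2,5,6,7,8,9}→24  {3,4,5,6,7,9}→10  {3,4,5,7,8,9}→24  {4,5,6,7,8,9}→36
  7 left: {0,2,4,5,6,7,9}→15  {0,2,5,6,7,8,9}→35  {1,3,4,5,6,7,9}→15  {1,3,4,5,7,8,9}→35  {2,3,4,5,6,7,9}→20  {2,4,5,6,7,8,9}→70  {3,4,5,6,7,8,9}→70
  8 left: {0,2,3,4,5,6,7,9}→35  {0,2,4,5,6,7,8,9}→120  {1,2,3,4,5,6,7,9}→35  {1,3,4,5,6,7,8,9}→120  {2,3,4,5,6,7,8,9}→160
  placing 0:c first → 315 extensions
  placing 1:a first → 315 extensions
  placing 8:b first → 70 extensions
total linear extensions = 700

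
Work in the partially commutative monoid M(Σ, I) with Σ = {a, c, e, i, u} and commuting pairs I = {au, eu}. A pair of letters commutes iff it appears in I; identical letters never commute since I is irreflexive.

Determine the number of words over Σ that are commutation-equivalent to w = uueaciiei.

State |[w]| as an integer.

drop 0:u onto floor
drop 1:u onto {0:u}
drop 2:e onto floor
drop 3:a onto {2:e}
drop 4:c onto {1:u, 3:a}
drop 5:i onto {4:c}
drop 6:i onto {5:i}
drop 7:e onto {6:i}
drop 8:i onto {7:e}
ground layer = {0:u, 2:e}
drop-orders for the pieces not yet dropped (sum over which currently-grounded one goes next):
  1 to go: {8} 1
  2 to go: {7,8} 1
  3 to go: {6,7,8} 1
  4 to go: {5,6,7,8} 1
  5 to go: {4,5,6,7,8} 1
  6 to go: {1,4,5,6,7,8} 1  {3,4,5,6,7,8} 1
  7 to go: {0,1,4,5,6,7,8} 1  {1,3,4,5,6,7,8} 2  {2,3,4,5,6,7,8} 1
  if 0:u drops first: 3 orders
  if 2:e drops first: 3 orders
heap linearizations: 6

6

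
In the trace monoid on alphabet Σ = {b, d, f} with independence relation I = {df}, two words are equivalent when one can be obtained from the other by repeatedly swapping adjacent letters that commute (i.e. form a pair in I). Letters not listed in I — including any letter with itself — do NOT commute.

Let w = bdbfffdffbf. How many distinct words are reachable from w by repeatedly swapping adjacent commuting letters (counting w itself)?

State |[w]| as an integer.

6

0(b) covers ∅
1(d) covers 0:b
2(b) covers 1:d
3(f) covers 2:b
4(f) covers 3:f
5(f) covers 4:f
6(d) covers 2:b
7(f) covers 5:f
8(f) covers 7:f
9(b) covers 6:d, 8:f
10(f) covers 9:b
floor of heap: 0:b
completions by unplaced set U, small U first (add the entries for U minus each lowest piece of U):
  |U|=1: {10}:1
  |U|=2: {9,10}:1
  |U|=3: {6,9,10}:1  {8,9,10}:1
  |U|=4: {6,8,9,10}:2  {7,8,9,10}:1
  |U|=5: {5,7,8,9,10}:1  {6,7,8,9,10}:3
  |U|=6: {4,5,7,8,9,10}:1  {5,6,7,8,9,10}:4
  |U|=7: {3,4,5,7,8,9,10}:1  {4,5,6,7,8,9,10}:5
  |U|=8: {3,4,5,6,7,8,9,10}:6
  |U|=9: {2,3,4,5,6,7,8,9,10}:6
  start at 0(b): 6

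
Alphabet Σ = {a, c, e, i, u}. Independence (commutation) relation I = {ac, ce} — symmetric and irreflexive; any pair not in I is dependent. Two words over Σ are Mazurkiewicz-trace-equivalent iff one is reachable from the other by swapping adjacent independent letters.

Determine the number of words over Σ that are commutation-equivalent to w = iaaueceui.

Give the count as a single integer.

3

piece 0:i — minimal
piece 1:a rests on {0:i}
piece 2:a rests on {1:a}
piece 3:u rests on {2:a}
piece 4:e rests on {3:u}
piece 5:c rests on {3:u}
piece 6:e rests on {4:e}
piece 7:u rests on {5:c, 6:e}
piece 8:i rests on {7:u}
minimal pieces: {0:i}
ways to finish when only these pieces remain (= sum over removing one remaining piece with nothing left below it):
  1 left: {8}→1
  2 left: {7,8}→1
  3 left: {5,7,8}→1  {6,7,8}→1
  4 left: {4,6,7,8}→1  {5,6,7,8}→2
  5 left: {4,5,6,7,8}→3
  6 left: {3,4,5,6,7,8}→3
  7 left: {2,3,4,5,6,7,8}→3
  placing 0:i first → 3 extensions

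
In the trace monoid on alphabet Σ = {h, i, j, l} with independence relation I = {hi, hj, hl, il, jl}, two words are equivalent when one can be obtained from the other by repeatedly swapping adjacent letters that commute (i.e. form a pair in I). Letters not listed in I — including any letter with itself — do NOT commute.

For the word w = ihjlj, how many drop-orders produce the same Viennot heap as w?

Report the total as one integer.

piece 0:i — minimal
piece 1:h — minimal
piece 2:j rests on {0:i}
piece 3:l — minimal
piece 4:j rests on {2:j}
minimal pieces: {0:i, 1:h, 3:l}
ways to finish when only these pieces remain (= sum over removing one remaining piece with nothing left below it):
  1 left: {1}→1  {3}→1  {4}→1
  2 left: {1,3}→2  {1,4}→2  {2,4}→1  {3,4}→2
  3 left: {0,2,4}→1  {1,2,4}→3  {1,3,4}→6  {2,3,4}→3
  placing 0:i first → 12 extensions
  placing 1:h first → 4 extensions
  placing 3:l first → 4 extensions
total linear extensions = 20

20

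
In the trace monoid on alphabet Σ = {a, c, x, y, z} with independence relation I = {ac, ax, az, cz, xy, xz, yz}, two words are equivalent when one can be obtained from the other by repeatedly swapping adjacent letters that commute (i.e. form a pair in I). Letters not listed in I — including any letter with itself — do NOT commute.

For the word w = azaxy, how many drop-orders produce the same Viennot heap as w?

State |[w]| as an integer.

20

piece 0:a — minimal
piece 1:z — minimal
piece 2:a rests on {0:a}
piece 3:x — minimal
piece 4:y rests on {2:a}
minimal pieces: {0:a, 1:z, 3:x}
ways to finish when only these pieces remain (= sum over removing one remaining piece with nothing left below it):
  1 left: {1}→1  {3}→1  {4}→1
  2 left: {1,3}→2  {1,4}→2  {2,4}→1  {3,4}→2
  3 left: {0,2,4}→1  {1,2,4}→3  {1,3,4}→6  {2,3,4}→3
  placing 0:a first → 12 extensions
  placing 1:z first → 4 extensions
  placing 3:x first → 4 extensions
total linear extensions = 20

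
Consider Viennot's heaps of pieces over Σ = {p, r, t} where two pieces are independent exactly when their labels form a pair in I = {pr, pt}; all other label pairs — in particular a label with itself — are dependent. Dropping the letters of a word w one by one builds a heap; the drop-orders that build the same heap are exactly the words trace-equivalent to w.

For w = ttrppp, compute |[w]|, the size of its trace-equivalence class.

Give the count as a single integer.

piece 0:t — minimal
piece 1:t rests on {0:t}
piece 2:r rests on {1:t}
piece 3:p — minimal
piece 4:p rests on {3:p}
piece 5:p rests on {4:p}
minimal pieces: {0:t, 3:p}
ways to finish when only these pieces remain (= sum over removing one remaining piece with nothing left below it):
  1 left: {2}→1  {5}→1
  2 left: {1,2}→1  {2,5}→2  {4,5}→1
  3 left: {0,1,2}→1  {1,2,5}→3  {2,4,5}→3  {3,4,5}→1
  4 left: {0,1,2,5}→4  {1,2,4,5}→6  {2,3,4,5}→4
  placing 0:t first → 10 extensions
  placing 3:p first → 10 extensions
total linear extensions = 20

20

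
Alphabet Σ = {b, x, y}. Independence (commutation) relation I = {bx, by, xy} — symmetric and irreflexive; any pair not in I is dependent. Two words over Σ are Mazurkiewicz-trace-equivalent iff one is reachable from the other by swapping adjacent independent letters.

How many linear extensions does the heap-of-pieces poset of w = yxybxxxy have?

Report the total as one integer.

0(y) covers ∅
1(x) covers ∅
2(y) covers 0:y
3(b) covers ∅
4(x) covers 1:x
5(x) covers 4:x
6(x) covers 5:x
7(y) covers 2:y
floor of heap: 0:y, 1:x, 3:b
completions by unplaced set U, small U first (add the entries for U minus each lowest piece of U):
  |U|=1: {3}:1  {6}:1  {7}:1
  |U|=2: {2,7}:1  {3,6}:2  {3,7}:2  {5,6}:1  {6,7}:2
  |U|=3: {0,2,7}:1  {2,3,7}:3  {2,6,7}:3  {3,5,6}:3  {3,6,7}:6  {4,5,6}:1  {5,6,7}:3
  |U|=4: {0,2,3,7}:4  {0,2,6,7}:4  {1,4,5,6}:1  {2,3,6,7}:12  {2,5,6,7}:6  {3,4,5,6}:4  {3,5,6,7}:12  {4,5,6,7}:4
  |U|=5: {0,2,3,6,7}:20  {0,2,5,6,7}:10  {1,3,4,5,6}:5  {1,4,5,6,7}:5  {2,3,5,6,7}:30  {2,4,5,6,7}:10  {3,4,5,6,7}:20
  |U|=6: {0,2,3,5,6,7}:60  {0,2,4,5,6,7}:20  {1,2,4,5,6,7}:15  {1,3,4,5,6,7}:30  {2,3,4,5,6,7}:60
  start at 0(y): 105
  start at 1(x): 140
  start at 3(b): 35
sum over floor = 280

280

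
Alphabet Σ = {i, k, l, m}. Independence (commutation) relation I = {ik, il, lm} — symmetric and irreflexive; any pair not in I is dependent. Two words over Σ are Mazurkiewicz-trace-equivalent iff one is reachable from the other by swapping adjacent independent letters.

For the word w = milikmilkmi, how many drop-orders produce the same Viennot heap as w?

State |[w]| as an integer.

piece 0:m — minimal
piece 1:i rests on {0:m}
piece 2:l — minimal
piece 3:i rests on {1:i}
piece 4:k rests on {0:m, 2:l}
piece 5:m rests on {3:i, 4:k}
piece 6:i rests on {5:m}
piece 7:l rests on {4:k}
piece 8:k rests on {5:m, 7:l}
piece 9:m rests on {6:i, 8:k}
piece 10:i rests on {9:m}
minimal pieces: {0:m, 2:l}
ways to finish when only these pieces remain (= sum over removing one remaining piece with nothing left below it):
  1 left: {10}→1
  2 left: {9,10}→1
  3 left: {6,9,10}→1  {8,9,10}→1
  4 left: {6,8,9,10}→2  {7,8,9,10}→1
  5 left: {5,6,8,9,10}→2  {6,7,8,9,10}→3
  6 left: {3,5,6,8,9,10}→2  {5,6,7,8,9,10}→5
  7 left: {1,3,5,6,8,9,10}→2  {3,5,6,7,8,9,10}→7  {4,5,6,7,8,9,10}→5
  8 left: {1,3,5,6,7,8,9,10}→9  {2,4,5,6,7,8,9,10}→5  {3,4,5,6,7,8,9,10}→12
  9 left: {1,3,4,5,6,7,8,9,10}→21  {2,3,4,5,6,7,8,9,10}→17
  placing 0:m first → 38 extensions
  placing 2:l first → 21 extensions
total linear extensions = 59

59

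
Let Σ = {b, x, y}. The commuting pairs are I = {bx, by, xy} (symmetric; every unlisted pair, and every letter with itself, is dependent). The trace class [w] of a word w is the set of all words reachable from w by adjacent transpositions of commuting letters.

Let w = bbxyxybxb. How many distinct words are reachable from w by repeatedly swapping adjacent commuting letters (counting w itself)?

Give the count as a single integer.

1260

piece 0:b — minimal
piece 1:b rests on {0:b}
piece 2:x — minimal
piece 3:y — minimal
piece 4:x rests on {2:x}
piece 5:y rests on {3:y}
piece 6:b rests on {1:b}
piece 7:x rests on {4:x}
piece 8:b rests on {6:b}
minimal pieces: {0:b, 2:x, 3:y}
ways to finish when only these pieces remain (= sum over removing one remaining piece with nothing left below it):
  1 left: {5}→1  {7}→1  {8}→1
  2 left: {3,5}→1  {4,7}→1  {5,7}→2  {5,8}→2  {6,8}→1  {7,8}→2
  3 left: {1,6,8}→1  {2,4,7}→1  {3,5,7}→3  {3,5,8}→3  {4,5,7}→3  {4,7,8}→3  {5,6,8}→3  {5,7,8}→6  {6,7,8}→3
  4 left: {0,1,6,8}→1  {1,5,6,8}→4  {1,6,7,8}→4  {2,4,5,7}→4  {2,4,7,8}→4  {3,4,5,7}→6  {3,5,6,8}→6  {3,5,7,8}→12  {4,5,7,8}→12  {4,6,7,8}→6  {5,6,7,8}→12
  5 left: {0,1,5,6,8}→5  {0,1,6,7,8}→5  {1,3,5,6,8}→10  {1,4,6,7,8}→10  {1,5,6,7,8}→20  {2,3,4,5,7}→10  {2,4,5,7,8}→20  {2,4,6,7,8}→10  {3,4,5,7,8}→30  {3,5,6,7,8}→30  {4,5,6,7,8}→30
  6 left: {0,1,3,5,6,8}→15  {0,1,4,6,7,8}→15  {0,1,5,6,7,8}→30  {1,2,4,6,7,8}→20  {1,3,5,6,7,8}→60  {1,4,5,6,7,8}→60  {2,3,4,5,7,8}→60  {2,4,5,6,7,8}→60  {3,4,5,6,7,8}→90
  7 left: {0,1,2,4,6,7,8}→35  {0,1,3,5,6,7,8}→105  {0,1,4,5,6,7,8}→105  {1,2,4,5,6,7,8}→140  {1,3,4,5,6,7,8}→210  {2,3,4,5,6,7,8}→210
  placing 0:b first → 560 extensions
  placing 2:x first → 420 extensions
  placing 3:y first → 280 extensions
total linear extensions = 1260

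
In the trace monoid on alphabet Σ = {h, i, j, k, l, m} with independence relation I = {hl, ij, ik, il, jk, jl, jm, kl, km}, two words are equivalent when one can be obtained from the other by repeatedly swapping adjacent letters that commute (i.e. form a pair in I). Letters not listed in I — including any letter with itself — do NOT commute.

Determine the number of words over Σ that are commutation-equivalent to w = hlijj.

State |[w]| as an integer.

15

0(h) covers ∅
1(l) covers ∅
2(i) covers 0:h
3(j) covers 0:h
4(j) covers 3:j
floor of heap: 0:h, 1:l
completions by unplaced set U, small U first (add the entries for U minus each lowest piece of U):
  |U|=1: {1}:1  {2}:1  {4}:1
  |U|=2: {1,2}:2  {1,4}:2  {2,4}:2  {3,4}:1
  |U|=3: {1,2,4}:6  {1,3,4}:3  {2,3,4}:3
  start at 0(h): 12
  start at 1(l): 3
sum over floor = 15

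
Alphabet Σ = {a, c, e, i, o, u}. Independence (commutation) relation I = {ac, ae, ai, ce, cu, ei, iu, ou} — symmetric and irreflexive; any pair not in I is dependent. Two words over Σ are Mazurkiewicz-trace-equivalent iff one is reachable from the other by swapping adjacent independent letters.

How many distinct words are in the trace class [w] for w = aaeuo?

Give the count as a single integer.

6

0(a) covers ∅
1(a) covers 0:a
2(e) covers ∅
3(u) covers 1:a, 2:e
4(o) covers 1:a, 2:e
floor of heap: 0:a, 2:e
completions by unplaced set U, small U first (add the entries for U minus each lowest piece of U):
  |U|=1: {3}:1  {4}:1
  |U|=2: {3,4}:2
  |U|=3: {1,3,4}:2  {2,3,4}:2
  start at 0(a): 4
  start at 2(e): 2
sum over floor = 6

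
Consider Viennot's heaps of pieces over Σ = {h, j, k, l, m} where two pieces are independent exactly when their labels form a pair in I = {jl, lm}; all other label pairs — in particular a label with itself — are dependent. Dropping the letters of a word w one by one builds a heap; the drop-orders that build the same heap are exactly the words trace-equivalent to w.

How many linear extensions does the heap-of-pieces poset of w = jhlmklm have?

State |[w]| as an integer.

4

#0=j has no predecessor
#1=h depends on [0:j]
#2=l depends on [1:h]
#3=m depends on [1:h]
#4=k depends on [2:l, 3:m]
#5=l depends on [4:k]
#6=m depends on [4:k]
sources: [0:j]
N(rest) = Σ N(rest − s) over sources s of rest; N(one piece) = 1:
  size 1 → [5]=1  [6]=1
  size 2 → [5,6]=2
  size 3 → [4,5,6]=2
  size 4 → [2,4,5,6]=2  [3,4,5,6]=2
  size 5 → [2,3,4,5,6]=4
  first=0(j) contributes 4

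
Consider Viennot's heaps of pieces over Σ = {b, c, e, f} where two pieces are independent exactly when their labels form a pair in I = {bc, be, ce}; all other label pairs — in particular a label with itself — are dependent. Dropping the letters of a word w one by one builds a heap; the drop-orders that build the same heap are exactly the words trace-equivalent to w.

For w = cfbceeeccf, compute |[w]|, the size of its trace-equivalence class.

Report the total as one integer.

140

drop 0:c onto floor
drop 1:f onto {0:c}
drop 2:b onto {1:f}
drop 3:c onto {1:f}
drop 4:e onto {1:f}
drop 5:e onto {4:e}
drop 6:e onto {5:e}
drop 7:c onto {3:c}
drop 8:c onto {7:c}
drop 9:f onto {2:b, 6:e, 8:c}
ground layer = {0:c}
drop-orders for the pieces not yet dropped (sum over which currently-grounded one goes next):
  1 to go: {9} 1
  2 to go: {2,9} 1  {6,9} 1  {8,9} 1
  3 to go: {2,6,9} 2  {2,8,9} 2  {5,6,9} 1  {6,8,9} 2  {7,8,9} 1
  4 to go: {2,5,6,9} 3  {2,6,8,9} 6  {2,7,8,9} 3  {3,7,8,9} 1  {4,5,6,9} 1  {5,6,8,9} 3  {6,7,8,9} 3
  5 to go: {2,3,7,8,9} 4  {2,4,5,6,9} 4  {2,5,6,8,9} 12  {2,6,7,8,9} 12  {3,6,7,8,9} 4  {4,5,6,8,9} 4  {5,6,7,8,9} 6
  6 to go: {2,3,6,7,8,9} 20  {2,4,5,6,8,9} 20  {2,5,6,7,8,9} 30  {3,5,6,7,8,9} 10  {4,5,6,7,8,9} 10
  7 to go: {2,3,5,6,7,8,9} 60  {2,4,5,6,7,8,9} 60  {3,4,5,6,7,8,9} 20
  8 to go: {2,3,4,5,6,7,8,9} 140
  if 0:c drops first: 140 orders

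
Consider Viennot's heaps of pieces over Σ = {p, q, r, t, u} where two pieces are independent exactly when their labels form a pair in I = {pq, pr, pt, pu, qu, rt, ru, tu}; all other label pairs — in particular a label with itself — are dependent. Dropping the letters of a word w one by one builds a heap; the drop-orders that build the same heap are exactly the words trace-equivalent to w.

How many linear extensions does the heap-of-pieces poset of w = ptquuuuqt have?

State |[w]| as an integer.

piece 0:p — minimal
piece 1:t — minimal
piece 2:q rests on {1:t}
piece 3:u — minimal
piece 4:u rests on {3:u}
piece 5:u rests on {4:u}
piece 6:u rests on {5:u}
piece 7:q rests on {2:q}
piece 8:t rests on {7:q}
minimal pieces: {0:p, 1:t, 3:u}
ways to finish when only these pieces remain (= sum over removing one remaining piece with nothing left below it):
  1 left: {0}→1  {6}→1  {8}→1
  2 left: {0,6}→2  {0,8}→2  {5,6}→1  {6,8}→2  {7,8}→1
  3 left: {0,5,6}→3  {0,6,8}→6  {0,7,8}→3  {2,7,8}→1  {4,5,6}→1  {5,6,8}→3  {6,7,8}→3
  4 left: {0,2,7,8}→4  {0,4,5,6}→4  {0,5,6,8}→12  {0,6,7,8}→12  {1,2,7,8}→1  {2,6,7,8}→4  {3,4,5,6}→1  {4,5,6,8}→4  {5,6,7,8}→6
  5 left: {0,1,2,7,8}→5  {0,2,6,7,8}→20  {0,3,4,5,6}→5  {0,4,5,6,8}→20  {0,5,6,7,8}→30  {1,2,6,7,8}→5  {2,5,6,7,8}→10  {3,4,5,6,8}→5  {4,5,6,7,8}→10
  6 left: {0,1,2,6,7,8}→30  {0,2,5,6,7,8}→60  {0,3,4,5,6,8}→30  {0,4,5,6,7,8}→60  {1,2,5,6,7,8}→15  {2,4,5,6,7,8}→20  {3,4,5,6,7,8}→15
  7 left: {0,1,2,5,6,7,8}→105  {0,2,4,5,6,7,8}→140  {0,3,4,5,6,7,8}→105  {1,2,4,5,6,7,8}→35  {2,3,4,5,6,7,8}→35
  placing 0:p first → 70 extensions
  placing 1:t first → 280 extensions
  placing 3:u first → 280 extensions
total linear extensions = 630

630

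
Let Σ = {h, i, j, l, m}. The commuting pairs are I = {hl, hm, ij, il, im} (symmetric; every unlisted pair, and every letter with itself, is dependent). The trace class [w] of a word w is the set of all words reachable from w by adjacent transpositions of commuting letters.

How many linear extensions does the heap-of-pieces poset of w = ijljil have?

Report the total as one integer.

15

piece 0:i — minimal
piece 1:j — minimal
piece 2:l rests on {1:j}
piece 3:j rests on {2:l}
piece 4:i rests on {0:i}
piece 5:l rests on {3:j}
minimal pieces: {0:i, 1:j}
ways to finish when only these pieces remain (= sum over removing one remaining piece with nothing left below it):
  1 left: {4}→1  {5}→1
  2 left: {0,4}→1  {3,5}→1  {4,5}→2
  3 left: {0,4,5}→3  {2,3,5}→1  {3,4,5}→3
  4 left: {0,3,4,5}→6  {1,2,3,5}→1  {2,3,4,5}→4
  placing 0:i first → 5 extensions
  placing 1:j first → 10 extensions
total linear extensions = 15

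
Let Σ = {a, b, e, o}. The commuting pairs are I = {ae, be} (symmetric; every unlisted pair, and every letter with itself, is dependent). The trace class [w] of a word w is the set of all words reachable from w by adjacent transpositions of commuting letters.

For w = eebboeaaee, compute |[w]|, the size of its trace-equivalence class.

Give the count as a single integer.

60

0(e) covers ∅
1(e) covers 0:e
2(b) covers ∅
3(b) covers 2:b
4(o) covers 1:e, 3:b
5(e) covers 4:o
6(a) covers 4:o
7(a) covers 6:a
8(e) covers 5:e
9(e) covers 8:e
floor of heap: 0:e, 2:b
completions by unplaced set U, small U first (add the entries for U minus each lowest piece of U):
  |U|=1: {7}:1  {9}:1
  |U|=2: {6,7}:1  {7,9}:2  {8,9}:1
  |U|=3: {5,8,9}:1  {6,7,9}:3  {7,8,9}:3
  |U|=4: {5,7,8,9}:4  {6,7,8,9}:6
  |U|=5: {5,6,7,8,9}:10
  |U|=6: {4,5,6,7,8,9}:10
  |U|=7: {1,4,5,6,7,8,9}:10  {3,4,5,6,7,8,9}:10
  |U|=8: {0,1,4,5,6,7,8,9}:10  {1,3,4,5,6,7,8,9}:20  {2,3,4,5,6,7,8,9}:10
  start at 0(e): 30
  start at 2(b): 30
sum over floor = 60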